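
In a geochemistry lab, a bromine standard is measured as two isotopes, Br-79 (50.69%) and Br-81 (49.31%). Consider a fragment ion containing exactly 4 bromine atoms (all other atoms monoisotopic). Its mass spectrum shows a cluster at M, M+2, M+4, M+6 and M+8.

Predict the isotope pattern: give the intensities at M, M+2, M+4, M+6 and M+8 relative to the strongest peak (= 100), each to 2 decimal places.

Each Br atom is independently Br-79 (p = 0.5069) or Br-81 (q = 0.4931); the cluster is the binomial expansion (p + q)^4.
P(M) = 0.5069^4 = 0.066022
P(M+2) = 4 × 0.5069^3 × 0.4931^1 = 0.256899
P(M+4) = 6 × 0.5069^2 × 0.4931^2 = 0.374857
P(M+6) = 4 × 0.5069^1 × 0.4931^3 = 0.243101
P(M+8) = 0.4931^4 = 0.059121
The M+4 peak is largest (0.374857); scaling to 100 gives 17.61 : 68.53 : 100.00 : 64.85 : 15.77.

17.61 : 68.53 : 100.00 : 64.85 : 15.77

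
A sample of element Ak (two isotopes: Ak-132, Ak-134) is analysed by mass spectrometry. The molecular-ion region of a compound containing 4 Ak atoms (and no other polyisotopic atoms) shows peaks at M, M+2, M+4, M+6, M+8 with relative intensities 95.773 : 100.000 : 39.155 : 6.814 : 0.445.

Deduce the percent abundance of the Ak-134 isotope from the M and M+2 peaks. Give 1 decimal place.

If p is the fraction of Ak that is Ak-132, then I(M+2)/I(M) = [C(4,1)·p^3·(1−p)] / p^4 = 4·(1−p)/p = 100.000/95.773 = 1.0441
(1−p)/p = 1.0441/4 = 0.2610  ⇒  p = 1/(1 + 0.2610) = 0.7930
Ak-132: 79.3%, Ak-134: 20.7%.

20.7%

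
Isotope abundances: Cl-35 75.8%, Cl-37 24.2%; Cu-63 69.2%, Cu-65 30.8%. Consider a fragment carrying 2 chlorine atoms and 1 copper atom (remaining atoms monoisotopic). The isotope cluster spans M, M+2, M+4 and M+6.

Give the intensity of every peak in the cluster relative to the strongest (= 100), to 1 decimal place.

92.3 : 100.0 : 35.6 : 4.2

Chlorine pattern (n=2): 0.574564 : 0.366872 : 0.058564
Copper pattern (n=1): 0.6920 : 0.3080
Convolve the two distributions (both contribute in 2-u steps):
  M: 0.574564×0.6920 = 0.397598
  M+2: 0.574564×0.3080 + 0.366872×0.6920 = 0.430841
  M+4: 0.366872×0.3080 + 0.058564×0.6920 = 0.153523
  M+6: 0.058564×0.3080 = 0.018038
Scale to base peak (0.430841) = 100: 92.3 : 100.0 : 35.6 : 4.2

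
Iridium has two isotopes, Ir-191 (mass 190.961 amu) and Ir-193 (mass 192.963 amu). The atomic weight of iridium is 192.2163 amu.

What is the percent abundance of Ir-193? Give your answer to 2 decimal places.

Let x be the fractional abundance of Ir-191; then Ir-193 has abundance 1 − x.
190.961·x + 192.963·(1 − x) = 192.2163
(190.961 − 192.963)·x = 192.2163 − 192.963
x = -0.7467 / -2.002 = 0.37298 → 37.30% Ir-191, 62.70% Ir-193.

62.70%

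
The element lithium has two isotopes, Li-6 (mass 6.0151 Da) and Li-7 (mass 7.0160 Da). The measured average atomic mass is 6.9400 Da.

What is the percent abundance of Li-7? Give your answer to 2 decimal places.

Let x be the fractional abundance of Li-6; then Li-7 has abundance 1 − x.
6.0151·x + 7.0160·(1 − x) = 6.9400
(6.0151 − 7.0160)·x = 6.9400 − 7.0160
x = -0.0760 / -1.0009 = 0.07593 → 7.59% Li-6, 92.41% Li-7.

92.41%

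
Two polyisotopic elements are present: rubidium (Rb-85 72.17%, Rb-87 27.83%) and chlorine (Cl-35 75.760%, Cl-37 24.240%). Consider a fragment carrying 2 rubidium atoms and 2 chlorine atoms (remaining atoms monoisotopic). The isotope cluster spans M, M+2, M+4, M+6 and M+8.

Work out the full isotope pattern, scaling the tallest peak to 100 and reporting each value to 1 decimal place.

Rubidium pattern (n=2): 0.52085089 : 0.40169822 : 0.07745089
Chlorine pattern (n=2): 0.57395776 : 0.36728448 : 0.05875776
Convolve the two distributions (both contribute in 2-u steps):
  M: 0.52085089×0.57395776 = 0.298946
  M+2: 0.52085089×0.36728448 + 0.40169822×0.57395776 = 0.421858
  M+4: 0.52085089×0.05875776 + 0.40169822×0.36728448 + 0.07745089×0.57395776 = 0.222595
  M+6: 0.40169822×0.05875776 + 0.07745089×0.36728448 = 0.052049
  M+8: 0.07745089×0.05875776 = 0.004551
Scale to base peak (0.421858) = 100: 70.9 : 100.0 : 52.8 : 12.3 : 1.1

70.9 : 100.0 : 52.8 : 12.3 : 1.1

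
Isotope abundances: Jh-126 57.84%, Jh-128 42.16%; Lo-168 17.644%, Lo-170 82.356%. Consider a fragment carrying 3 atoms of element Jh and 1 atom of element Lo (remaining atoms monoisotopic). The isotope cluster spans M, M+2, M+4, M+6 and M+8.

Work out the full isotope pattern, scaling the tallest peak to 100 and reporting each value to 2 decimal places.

8.47 : 58.08 : 100.00 : 66.33 : 15.32

Element Jh pattern (n=3): 0.19350173 : 0.42313449 : 0.30842583 : 0.07493795
Element Lo pattern (n=1): 0.17644 : 0.82356
Convolve the two distributions (both contribute in 2-u steps):
  M: 0.19350173×0.17644 = 0.034141
  M+2: 0.19350173×0.82356 + 0.42313449×0.17644 = 0.234018
  M+4: 0.42313449×0.82356 + 0.30842583×0.17644 = 0.402895
  M+6: 0.30842583×0.82356 + 0.07493795×0.17644 = 0.267229
  M+8: 0.07493795×0.82356 = 0.061716
Scale to base peak (0.402895) = 100: 8.47 : 58.08 : 100.00 : 66.33 : 15.32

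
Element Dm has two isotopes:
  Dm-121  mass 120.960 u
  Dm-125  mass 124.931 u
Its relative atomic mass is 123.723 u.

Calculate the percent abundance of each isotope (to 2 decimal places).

Writing the weighted mean with unknown fraction x of Dm-121:
120.960·x + 124.931·(1 − x) = 123.723
(120.960 − 124.931)·x = 123.723 − 124.931
x = -1.208 / -3.971 = 0.30421 → 30.42% Dm-121, 69.58% Dm-125.

Dm-121: 30.42%, Dm-125: 69.58%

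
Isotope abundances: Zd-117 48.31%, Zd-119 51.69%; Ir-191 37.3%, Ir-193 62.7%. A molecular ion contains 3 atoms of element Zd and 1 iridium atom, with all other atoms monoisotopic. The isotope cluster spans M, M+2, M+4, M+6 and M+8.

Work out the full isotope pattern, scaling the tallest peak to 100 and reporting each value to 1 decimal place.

11.3 : 55.4 : 100.0 : 79.3 : 23.3

Element Zd pattern (n=3): 0.11274859 : 0.36191107 : 0.3872321 : 0.13810824
Iridium pattern (n=1): 0.3730 : 0.6270
Convolve the two distributions (both contribute in 2-u steps):
  M: 0.11274859×0.3730 = 0.042055
  M+2: 0.11274859×0.6270 + 0.36191107×0.3730 = 0.205686
  M+4: 0.36191107×0.6270 + 0.3872321×0.3730 = 0.371356
  M+6: 0.3872321×0.6270 + 0.13810824×0.3730 = 0.294309
  M+8: 0.13810824×0.6270 = 0.086594
Scale to base peak (0.371356) = 100: 11.3 : 55.4 : 100.0 : 79.3 : 23.3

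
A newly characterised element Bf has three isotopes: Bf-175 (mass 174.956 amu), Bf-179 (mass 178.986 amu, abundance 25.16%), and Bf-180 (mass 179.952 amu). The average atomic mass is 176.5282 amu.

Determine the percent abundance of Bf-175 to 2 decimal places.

Let x and y be the fractions of Bf-175 and Bf-180. Then x + y = 1 − 0.2516 = 0.7484 and 174.956x + 179.952y = 176.5282 − 0.2516×178.986 = 131.4953224.
Substituting: 174.956x + 179.952(0.7484 − x) = 131.4953224
(174.956 − 179.952)x = -3.1807544  ⇒  x = 0.63666, y = 0.11174
Bf-175: 63.67%, Bf-180: 11.17%.

63.67%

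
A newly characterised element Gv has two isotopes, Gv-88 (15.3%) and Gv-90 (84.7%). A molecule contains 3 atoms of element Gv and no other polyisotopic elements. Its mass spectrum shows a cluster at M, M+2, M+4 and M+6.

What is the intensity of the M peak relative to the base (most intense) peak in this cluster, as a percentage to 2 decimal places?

Binomial terms of (0.153 + 0.847)^3: M 0.0036, M+2 0.0595, M+4 0.3293, M+6 0.6076 → M+6 is the base peak.
P(M+6) = C(3,3) × 0.153^0 × 0.847^3 = 1 × 1.0000 × 0.60764542 = 0.607645 (base)
P(M) = C(3,0) × 0.153^3 × 0.847^0 = 1 × 0.00358158 × 1.0000 = 0.003582
Relative intensity = 0.003582 / 0.607645 × 100 = 0.59

0.59%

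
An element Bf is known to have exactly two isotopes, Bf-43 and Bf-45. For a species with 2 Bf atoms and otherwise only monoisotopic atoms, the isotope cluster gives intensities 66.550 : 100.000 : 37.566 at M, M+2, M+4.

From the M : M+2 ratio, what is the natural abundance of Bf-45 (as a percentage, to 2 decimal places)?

Write p for the Bf-43 fraction. I(M+2)/I(M) = [C(2,1)·p^1·(1−p)] / p^2 = 2·(1−p)/p = 100.000/66.550 = 1.5026
(1−p)/p = 1.5026/2 = 0.7513  ⇒  p = 1/(1 + 0.7513) = 0.5710
Bf-43: 57.10%, Bf-45: 42.90%.

42.90%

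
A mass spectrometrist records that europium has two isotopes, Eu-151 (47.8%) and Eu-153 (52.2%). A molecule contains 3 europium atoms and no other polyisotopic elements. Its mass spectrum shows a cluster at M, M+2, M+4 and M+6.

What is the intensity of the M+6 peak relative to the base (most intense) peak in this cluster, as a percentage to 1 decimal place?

Term probabilities: M 0.1092, M+2 0.3578, M+4 0.3907, M+6 0.1422. Base peak = M+4.
P(M+4) = C(3,2) × 0.478^1 × 0.522^2 = 3 × 0.4780 × 0.272484 = 0.390742 (base)
P(M+6) = C(3,3) × 0.478^0 × 0.522^3 = 1 × 1.0000 × 0.14223665 = 0.142237
Relative intensity = 0.142237 / 0.390742 × 100 = 36.4

36.4%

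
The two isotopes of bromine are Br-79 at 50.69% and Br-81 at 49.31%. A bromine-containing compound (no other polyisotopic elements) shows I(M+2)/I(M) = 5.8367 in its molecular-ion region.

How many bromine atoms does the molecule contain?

6

With n Br atoms, P(M+2)/P(M) = C(n,1)·p^(n−1)q / p^n = n·q/p = n · 0.4931/0.5069.
n = 5.8367 × 0.5069/0.4931 = 6.00 ≈ 6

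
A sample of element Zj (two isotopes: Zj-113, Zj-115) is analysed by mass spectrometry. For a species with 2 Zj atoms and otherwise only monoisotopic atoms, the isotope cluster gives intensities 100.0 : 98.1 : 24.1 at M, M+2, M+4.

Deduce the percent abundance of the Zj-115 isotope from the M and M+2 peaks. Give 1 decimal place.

32.9%

Let p = fractional abundance of Zj-113. I(M+2)/I(M) = [C(2,1)·p^1·(1−p)] / p^2 = 2·(1−p)/p = 98.1/100.0 = 0.9810
(1−p)/p = 0.9810/2 = 0.4905  ⇒  p = 1/(1 + 0.4905) = 0.6709
Zj-113: 67.1%, Zj-115: 32.9%.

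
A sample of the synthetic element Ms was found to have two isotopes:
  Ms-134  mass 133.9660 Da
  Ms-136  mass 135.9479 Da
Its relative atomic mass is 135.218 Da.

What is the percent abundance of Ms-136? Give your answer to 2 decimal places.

63.17%

With x = fraction of Ms-134 (so Ms-136 is 1 − x):
133.9660·x + 135.9479·(1 − x) = 135.218
(133.9660 − 135.9479)·x = 135.218 − 135.9479
x = -0.7299 / -1.9819 = 0.36828 → 36.83% Ms-134, 63.17% Ms-136.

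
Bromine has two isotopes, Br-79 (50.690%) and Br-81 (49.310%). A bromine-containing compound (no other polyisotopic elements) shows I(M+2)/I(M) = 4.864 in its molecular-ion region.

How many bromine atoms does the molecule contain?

5

For n independent Br atoms, I(M+2)/I(M) = n · (abundance Br-81) / (abundance Br-79) = n · 0.49310/0.50690.
n = 4.864 × 0.50690/0.49310 = 5.00 ≈ 5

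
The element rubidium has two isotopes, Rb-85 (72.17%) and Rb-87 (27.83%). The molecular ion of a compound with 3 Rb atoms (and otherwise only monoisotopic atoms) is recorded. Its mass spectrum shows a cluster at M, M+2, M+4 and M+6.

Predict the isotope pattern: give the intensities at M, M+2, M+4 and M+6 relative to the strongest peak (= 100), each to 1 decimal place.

Expanding (0.7217 + 0.2783)^3:
P(M) = 0.7217^3 = 0.375898
P(M+2) = 3 × 0.7217^2 × 0.2783^1 = 0.434858
P(M+4) = 3 × 0.7217^1 × 0.2783^2 = 0.167689
P(M+6) = 0.2783^3 = 0.021555
The M+2 peak is largest (0.434858); scaling to 100 gives 86.4 : 100.0 : 38.6 : 5.0.

86.4 : 100.0 : 38.6 : 5.0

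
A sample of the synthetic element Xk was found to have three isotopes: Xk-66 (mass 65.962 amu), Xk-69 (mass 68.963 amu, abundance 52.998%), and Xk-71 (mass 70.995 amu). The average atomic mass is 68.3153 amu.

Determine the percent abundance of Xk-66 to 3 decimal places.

31.845%

The remaining 47.002% is split between Xk-66 (fraction x) and Xk-71 (fraction 0.47002 − x).
Substituting: 65.962x + 70.995(0.47002 − x) = 31.76628926
(65.962 − 70.995)x = -1.60278064  ⇒  x = 0.31845, y = 0.15157
Xk-66: 31.845%, Xk-71: 15.157%.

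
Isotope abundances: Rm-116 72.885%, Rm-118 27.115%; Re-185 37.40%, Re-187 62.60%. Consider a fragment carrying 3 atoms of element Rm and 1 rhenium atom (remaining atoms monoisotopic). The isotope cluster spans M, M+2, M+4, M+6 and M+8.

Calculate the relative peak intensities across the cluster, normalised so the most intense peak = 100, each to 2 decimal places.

35.84 : 100.00 : 81.84 : 26.76 : 3.09

Element Rm pattern (n=3): 0.38718139 : 0.4321228 : 0.16076023 : 0.01993558
Rhenium pattern (n=1): 0.3740 : 0.6260
Convolve the two distributions (both contribute in 2-u steps):
  M: 0.38718139×0.3740 = 0.144806
  M+2: 0.38718139×0.6260 + 0.4321228×0.3740 = 0.403989
  M+4: 0.4321228×0.6260 + 0.16076023×0.3740 = 0.330633
  M+6: 0.16076023×0.6260 + 0.01993558×0.3740 = 0.108092
  M+8: 0.01993558×0.6260 = 0.012480
Scale to base peak (0.403989) = 100: 35.84 : 100.00 : 81.84 : 26.76 : 3.09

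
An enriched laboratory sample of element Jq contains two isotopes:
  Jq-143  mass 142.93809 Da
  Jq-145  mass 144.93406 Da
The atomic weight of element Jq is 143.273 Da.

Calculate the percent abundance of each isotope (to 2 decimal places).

Writing the weighted mean with unknown fraction x of Jq-143:
142.93809·x + 144.93406·(1 − x) = 143.273
(142.93809 − 144.93406)·x = 143.273 − 144.93406
x = -1.66106 / -1.99597 = 0.83221 → 83.22% Jq-143, 16.78% Jq-145.

Jq-143: 83.22%, Jq-145: 16.78%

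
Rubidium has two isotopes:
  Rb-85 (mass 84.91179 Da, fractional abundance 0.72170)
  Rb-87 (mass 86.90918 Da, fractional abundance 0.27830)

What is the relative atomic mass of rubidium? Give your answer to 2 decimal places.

85.47 Da

Ar = Σ fᵢ·mᵢ = 0.72170 × 84.91179 + 0.27830 × 86.90918
= 61.280839 + 24.186825 = 85.467664 Da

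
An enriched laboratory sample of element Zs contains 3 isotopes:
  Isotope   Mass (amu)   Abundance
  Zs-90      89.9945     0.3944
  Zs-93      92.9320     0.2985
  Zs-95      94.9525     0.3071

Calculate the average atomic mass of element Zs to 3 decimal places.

92.394 amu

Average mass = Σ (abundance × isotope mass) = 0.3944 × 89.9945 + 0.2985 × 92.9320 + 0.3071 × 94.9525
= 35.49383 + 27.74020 + 29.15991 = 92.39394 amu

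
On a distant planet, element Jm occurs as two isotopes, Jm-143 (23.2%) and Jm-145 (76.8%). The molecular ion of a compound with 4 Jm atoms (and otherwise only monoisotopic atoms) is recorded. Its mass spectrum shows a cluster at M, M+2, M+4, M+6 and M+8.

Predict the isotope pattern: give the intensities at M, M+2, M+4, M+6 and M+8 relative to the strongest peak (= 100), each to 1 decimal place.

0.7 : 9.1 : 45.3 : 100.0 : 82.8

The 4 Jm atoms are independent, so intensities follow the terms of (0.232 + 0.768)^4.
P(M) = 0.232^4 = 0.002897
P(M+2) = 4 × 0.232^3 × 0.768^1 = 0.038361
P(M+4) = 6 × 0.232^2 × 0.768^2 = 0.190480
P(M+6) = 4 × 0.232^1 × 0.768^3 = 0.420370
P(M+8) = 0.768^4 = 0.347892
The M+6 peak is largest (0.420370); scaling to 100 gives 0.7 : 9.1 : 45.3 : 100.0 : 82.8.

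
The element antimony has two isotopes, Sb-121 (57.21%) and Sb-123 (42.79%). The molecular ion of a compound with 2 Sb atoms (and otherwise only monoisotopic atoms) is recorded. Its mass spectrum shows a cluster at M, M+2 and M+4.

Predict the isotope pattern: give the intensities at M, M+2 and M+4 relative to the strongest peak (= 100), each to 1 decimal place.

The 2 Sb atoms are independent, so intensities follow the terms of (0.5721 + 0.4279)^2.
P(M) = 0.5721^2 = 0.327298
P(M+2) = 2 × 0.5721^1 × 0.4279^1 = 0.489603
P(M+4) = 0.4279^2 = 0.183098
The M+2 peak is largest (0.489603); scaling to 100 gives 66.8 : 100.0 : 37.4.

66.8 : 100.0 : 37.4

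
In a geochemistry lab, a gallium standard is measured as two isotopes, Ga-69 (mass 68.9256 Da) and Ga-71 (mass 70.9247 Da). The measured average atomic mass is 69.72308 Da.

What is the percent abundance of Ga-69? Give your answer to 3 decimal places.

Let x be the fractional abundance of Ga-69; then Ga-71 has abundance 1 − x.
68.9256·x + 70.9247·(1 − x) = 69.72308
(68.9256 − 70.9247)·x = 69.72308 − 70.9247
x = -1.20162 / -1.9991 = 0.60108 → 60.108% Ga-69, 39.892% Ga-71.

60.108%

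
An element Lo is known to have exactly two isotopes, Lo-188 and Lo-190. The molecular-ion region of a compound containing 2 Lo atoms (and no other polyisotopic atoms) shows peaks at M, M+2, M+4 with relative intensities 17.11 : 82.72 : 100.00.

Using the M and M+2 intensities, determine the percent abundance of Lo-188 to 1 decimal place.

29.3%

If p is the fraction of Lo that is Lo-188, then I(M+2)/I(M) = [C(2,1)·p^1·(1−p)] / p^2 = 2·(1−p)/p = 82.72/17.11 = 4.8346
(1−p)/p = 4.8346/2 = 2.4173  ⇒  p = 1/(1 + 2.4173) = 0.2926
Lo-188: 29.3%, Lo-190: 70.7%.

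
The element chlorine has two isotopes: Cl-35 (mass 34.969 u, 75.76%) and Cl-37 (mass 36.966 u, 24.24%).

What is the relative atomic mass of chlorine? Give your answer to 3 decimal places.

Ar = Σ fᵢ·mᵢ = 0.7576 × 34.969 + 0.2424 × 36.966
= 26.4925 + 8.9606 = 35.4531 u

35.453 u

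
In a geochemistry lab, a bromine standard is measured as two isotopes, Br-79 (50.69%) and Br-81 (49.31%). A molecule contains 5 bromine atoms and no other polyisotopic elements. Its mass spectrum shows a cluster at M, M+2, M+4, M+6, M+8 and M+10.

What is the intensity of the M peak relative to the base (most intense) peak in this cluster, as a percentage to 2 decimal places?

Term probabilities: M 0.0335, M+2 0.1628, M+4 0.3167, M+6 0.3081, M+8 0.1498, M+10 0.0292. Base peak = M+4.
P(M+4) = C(5,2) × 0.5069^3 × 0.4931^2 = 10 × 0.13024674 × 0.24314761 = 0.316692 (base)
P(M) = C(5,0) × 0.5069^5 × 0.4931^0 = 1 × 0.03346659 × 1.0000 = 0.033467
Relative intensity = 0.033467 / 0.316692 × 100 = 10.57

10.57%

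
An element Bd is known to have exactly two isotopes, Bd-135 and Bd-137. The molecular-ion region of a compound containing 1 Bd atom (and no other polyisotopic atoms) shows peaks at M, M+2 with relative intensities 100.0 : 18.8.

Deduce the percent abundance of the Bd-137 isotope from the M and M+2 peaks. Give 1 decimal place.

15.8%

Let p = fractional abundance of Bd-135. I(M+2)/I(M) = [C(1,1)·p^0·(1−p)] / p^1 = 1·(1−p)/p = 18.8/100.0 = 0.1880
(1−p)/p = 0.1880/1 = 0.1880  ⇒  p = 1/(1 + 0.1880) = 0.8418
Bd-135: 84.2%, Bd-137: 15.8%.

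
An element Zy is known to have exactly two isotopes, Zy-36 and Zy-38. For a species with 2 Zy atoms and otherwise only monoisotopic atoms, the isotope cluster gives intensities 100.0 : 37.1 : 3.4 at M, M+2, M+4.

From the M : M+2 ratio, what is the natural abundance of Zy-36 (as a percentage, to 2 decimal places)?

Let p = fractional abundance of Zy-36. I(M+2)/I(M) = [C(2,1)·p^1·(1−p)] / p^2 = 2·(1−p)/p = 37.1/100.0 = 0.3710
(1−p)/p = 0.3710/2 = 0.1855  ⇒  p = 1/(1 + 0.1855) = 0.8435
Zy-36: 84.35%, Zy-38: 15.65%.

84.35%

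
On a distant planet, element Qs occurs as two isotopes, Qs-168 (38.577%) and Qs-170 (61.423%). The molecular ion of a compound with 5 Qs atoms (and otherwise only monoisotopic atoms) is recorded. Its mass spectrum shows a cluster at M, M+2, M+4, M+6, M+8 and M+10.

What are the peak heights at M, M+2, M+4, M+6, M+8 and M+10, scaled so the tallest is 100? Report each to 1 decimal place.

Each Qs atom is independently Qs-168 (p = 0.38577) or Qs-170 (q = 0.61423); the cluster is the binomial expansion (p + q)^5.
P(M) = 0.38577^5 = 0.008544
P(M+2) = 5 × 0.38577^4 × 0.61423^1 = 0.068017
P(M+4) = 10 × 0.38577^3 × 0.61423^2 = 0.216594
P(M+6) = 10 × 0.38577^2 × 0.61423^3 = 0.344866
P(M+8) = 5 × 0.38577^1 × 0.61423^4 = 0.274551
P(M+10) = 0.61423^5 = 0.087429
The M+6 peak is largest (0.344866); scaling to 100 gives 2.5 : 19.7 : 62.8 : 100.0 : 79.6 : 25.4.

2.5 : 19.7 : 62.8 : 100.0 : 79.6 : 25.4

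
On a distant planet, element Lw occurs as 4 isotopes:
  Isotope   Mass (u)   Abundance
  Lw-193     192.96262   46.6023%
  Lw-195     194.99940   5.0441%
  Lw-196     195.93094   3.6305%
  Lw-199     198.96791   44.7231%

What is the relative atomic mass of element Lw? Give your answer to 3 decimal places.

195.859 u

Weight each isotope mass by its fractional abundance: 0.466023 × 192.96262 + 0.050441 × 194.99940 + 0.036305 × 195.93094 + 0.447231 × 198.96791
= 89.925019 + 9.835965 + 7.113273 + 88.984617 = 195.858874 u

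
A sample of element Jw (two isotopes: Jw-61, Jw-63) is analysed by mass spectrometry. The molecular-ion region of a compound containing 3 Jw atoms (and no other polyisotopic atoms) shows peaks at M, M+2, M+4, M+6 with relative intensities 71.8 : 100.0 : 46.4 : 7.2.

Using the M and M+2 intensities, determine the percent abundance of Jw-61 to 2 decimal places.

68.29%

Write p for the Jw-61 fraction. I(M+2)/I(M) = [C(3,1)·p^2·(1−p)] / p^3 = 3·(1−p)/p = 100.0/71.8 = 1.3928
(1−p)/p = 1.3928/3 = 0.4643  ⇒  p = 1/(1 + 0.4643) = 0.6829
Jw-61: 68.29%, Jw-63: 31.71%.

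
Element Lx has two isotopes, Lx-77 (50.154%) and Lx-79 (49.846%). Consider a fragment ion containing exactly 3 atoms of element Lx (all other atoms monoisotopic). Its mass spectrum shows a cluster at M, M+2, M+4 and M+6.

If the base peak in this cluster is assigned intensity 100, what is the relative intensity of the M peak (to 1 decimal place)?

33.5

Term probabilities: M 0.1262, M+2 0.3762, M+4 0.3738, M+6 0.1238. Base peak = M+2.
P(M+2) = C(3,1) × 0.50154^2 × 0.49846^1 = 3 × 0.25154237 × 0.49846 = 0.376151 (base)
P(M) = C(3,0) × 0.50154^3 × 0.49846^0 = 1 × 0.12615856 × 1.0000 = 0.126159
Relative intensity = 0.126159 / 0.376151 × 100 = 33.5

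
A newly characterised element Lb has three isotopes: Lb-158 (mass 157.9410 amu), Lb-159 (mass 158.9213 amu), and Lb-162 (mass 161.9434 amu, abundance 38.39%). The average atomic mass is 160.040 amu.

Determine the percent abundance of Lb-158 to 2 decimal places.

4.23%

Let x and y be the fractions of Lb-158 and Lb-159. Then x + y = 1 − 0.3839 = 0.6161 and 157.9410x + 158.9213y = 160.040 − 0.3839×161.9434 = 97.86992874.
Substituting: 157.9410x + 158.9213(0.6161 − x) = 97.86992874
(157.9410 − 158.9213)x = -0.04148419  ⇒  x = 0.04232, y = 0.57378
Lb-158: 4.23%, Lb-159: 57.38%.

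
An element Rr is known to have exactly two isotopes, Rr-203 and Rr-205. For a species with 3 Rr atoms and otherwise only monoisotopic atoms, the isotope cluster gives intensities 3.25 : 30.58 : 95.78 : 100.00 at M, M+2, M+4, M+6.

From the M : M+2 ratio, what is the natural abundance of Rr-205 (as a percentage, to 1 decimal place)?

75.8%

If p is the fraction of Rr that is Rr-203, then I(M+2)/I(M) = [C(3,1)·p^2·(1−p)] / p^3 = 3·(1−p)/p = 30.58/3.25 = 9.4092
(1−p)/p = 9.4092/3 = 3.1364  ⇒  p = 1/(1 + 3.1364) = 0.2418
Rr-203: 24.2%, Rr-205: 75.8%.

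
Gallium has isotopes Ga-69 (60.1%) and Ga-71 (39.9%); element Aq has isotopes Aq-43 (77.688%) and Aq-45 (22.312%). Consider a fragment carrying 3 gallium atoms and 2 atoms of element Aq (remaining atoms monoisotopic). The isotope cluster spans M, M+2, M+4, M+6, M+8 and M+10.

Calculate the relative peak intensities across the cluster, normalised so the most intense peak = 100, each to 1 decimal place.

Gallium pattern (n=3): 0.2170818 : 0.4323576 : 0.2870394 : 0.0635212
Element Aq pattern (n=2): 0.60354253 : 0.34667493 : 0.04978253
Convolve the two distributions (both contribute in 2-u steps):
  M: 0.2170818×0.60354253 = 0.131018
  M+2: 0.2170818×0.34667493 + 0.4323576×0.60354253 = 0.336203
  M+4: 0.2170818×0.04978253 + 0.4323576×0.34667493 + 0.2870394×0.60354253 = 0.333935
  M+6: 0.4323576×0.04978253 + 0.2870394×0.34667493 + 0.0635212×0.60354253 = 0.159371
  M+8: 0.2870394×0.04978253 + 0.0635212×0.34667493 = 0.036311
  M+10: 0.0635212×0.04978253 = 0.003162
Scale to base peak (0.336203) = 100: 39.0 : 100.0 : 99.3 : 47.4 : 10.8 : 0.9

39.0 : 100.0 : 99.3 : 47.4 : 10.8 : 0.9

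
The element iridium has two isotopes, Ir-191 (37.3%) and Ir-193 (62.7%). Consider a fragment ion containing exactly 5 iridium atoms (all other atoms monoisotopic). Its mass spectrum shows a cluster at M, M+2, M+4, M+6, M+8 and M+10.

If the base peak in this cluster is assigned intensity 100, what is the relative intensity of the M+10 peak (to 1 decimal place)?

Binomial terms of (0.373 + 0.627)^5: M 0.0072, M+2 0.0607, M+4 0.2040, M+6 0.3429, M+8 0.2882, M+10 0.0969 → M+6 is the base peak.
P(M+6) = C(5,3) × 0.373^2 × 0.627^3 = 10 × 0.139129 × 0.24649188 = 0.342942 (base)
P(M+10) = C(5,5) × 0.373^0 × 0.627^5 = 1 × 1.0000 × 0.09690311 = 0.096903
Relative intensity = 0.096903 / 0.342942 × 100 = 28.3

28.3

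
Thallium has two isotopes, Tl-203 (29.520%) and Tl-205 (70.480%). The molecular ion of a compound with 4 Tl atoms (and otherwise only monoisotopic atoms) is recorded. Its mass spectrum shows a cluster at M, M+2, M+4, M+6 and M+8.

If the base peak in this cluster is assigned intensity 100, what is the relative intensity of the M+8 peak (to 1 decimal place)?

59.7

Term probabilities: M 0.0076, M+2 0.0725, M+4 0.2597, M+6 0.4134, M+8 0.2468. Base peak = M+6.
P(M+6) = C(4,3) × 0.29520^1 × 0.70480^3 = 4 × 0.2952 × 0.35010449 = 0.413403 (base)
P(M+8) = C(4,4) × 0.29520^0 × 0.70480^4 = 1 × 1.0000 × 0.24675365 = 0.246754
Relative intensity = 0.246754 / 0.413403 × 100 = 59.7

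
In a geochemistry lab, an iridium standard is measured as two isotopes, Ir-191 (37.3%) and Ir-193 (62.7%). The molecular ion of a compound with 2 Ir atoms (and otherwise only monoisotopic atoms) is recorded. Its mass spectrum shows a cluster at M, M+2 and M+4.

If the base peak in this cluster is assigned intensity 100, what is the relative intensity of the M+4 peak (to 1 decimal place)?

Binomial terms of (0.373 + 0.627)^2: M 0.1391, M+2 0.4677, M+4 0.3931 → M+2 is the base peak.
P(M+2) = C(2,1) × 0.373^1 × 0.627^1 = 2 × 0.3730 × 0.6270 = 0.467742 (base)
P(M+4) = C(2,2) × 0.373^0 × 0.627^2 = 1 × 1.0000 × 0.393129 = 0.393129
Relative intensity = 0.393129 / 0.467742 × 100 = 84.0

84.0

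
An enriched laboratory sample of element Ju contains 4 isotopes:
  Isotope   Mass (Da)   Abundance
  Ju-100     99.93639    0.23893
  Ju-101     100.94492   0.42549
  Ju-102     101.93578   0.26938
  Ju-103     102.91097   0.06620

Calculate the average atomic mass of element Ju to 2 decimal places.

Average mass = Σ (abundance × isotope mass) = 0.23893 × 99.93639 + 0.42549 × 100.94492 + 0.26938 × 101.93578 + 0.06620 × 102.91097
= 23.877802 + 42.951054 + 27.459460 + 6.812706 = 101.101022 Da

101.10 Da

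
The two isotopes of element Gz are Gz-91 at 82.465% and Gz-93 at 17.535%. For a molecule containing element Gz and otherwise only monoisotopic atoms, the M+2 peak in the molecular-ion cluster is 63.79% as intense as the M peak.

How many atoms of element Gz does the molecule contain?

3

For n independent Gz atoms, I(M+2)/I(M) = n · (abundance Gz-93) / (abundance Gz-91) = n · 0.17535/0.82465.
n = 0.6379 × 0.82465/0.17535 = 3.00 ≈ 3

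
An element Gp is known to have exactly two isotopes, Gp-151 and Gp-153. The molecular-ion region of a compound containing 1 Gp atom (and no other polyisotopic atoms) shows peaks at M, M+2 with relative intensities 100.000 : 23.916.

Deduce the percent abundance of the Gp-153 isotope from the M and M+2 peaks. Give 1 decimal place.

19.3%

If p is the fraction of Gp that is Gp-151, then I(M+2)/I(M) = [C(1,1)·p^0·(1−p)] / p^1 = 1·(1−p)/p = 23.916/100.000 = 0.2392
(1−p)/p = 0.2392/1 = 0.2392  ⇒  p = 1/(1 + 0.2392) = 0.8070
Gp-151: 80.7%, Gp-153: 19.3%.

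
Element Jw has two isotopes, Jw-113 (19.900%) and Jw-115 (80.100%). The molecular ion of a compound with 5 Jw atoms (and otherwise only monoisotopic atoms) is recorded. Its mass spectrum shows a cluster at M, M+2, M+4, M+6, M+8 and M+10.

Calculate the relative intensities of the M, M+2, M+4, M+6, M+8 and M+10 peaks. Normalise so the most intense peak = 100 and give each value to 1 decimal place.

Expanding (0.19900 + 0.80100)^5:
P(M) = 0.19900^5 = 0.000312
P(M+2) = 5 × 0.19900^4 × 0.80100^1 = 0.006281
P(M+4) = 10 × 0.19900^3 × 0.80100^2 = 0.050562
P(M+6) = 10 × 0.19900^2 × 0.80100^3 = 0.203518
P(M+8) = 5 × 0.19900^1 × 0.80100^4 = 0.409594
P(M+10) = 0.80100^5 = 0.329733
The M+8 peak is largest (0.409594); scaling to 100 gives 0.1 : 1.5 : 12.3 : 49.7 : 100.0 : 80.5.

0.1 : 1.5 : 12.3 : 49.7 : 100.0 : 80.5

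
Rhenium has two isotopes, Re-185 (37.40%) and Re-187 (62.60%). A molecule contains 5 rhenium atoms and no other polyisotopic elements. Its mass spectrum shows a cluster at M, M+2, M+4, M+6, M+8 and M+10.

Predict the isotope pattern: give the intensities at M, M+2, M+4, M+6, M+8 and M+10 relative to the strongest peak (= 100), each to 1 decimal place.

2.1 : 17.8 : 59.7 : 100.0 : 83.7 : 28.0

Each Re atom is independently Re-185 (p = 0.3740) or Re-187 (q = 0.6260); the cluster is the binomial expansion (p + q)^5.
P(M) = 0.3740^5 = 0.007317
P(M+2) = 5 × 0.3740^4 × 0.6260^1 = 0.061239
P(M+4) = 10 × 0.3740^3 × 0.6260^2 = 0.205005
P(M+6) = 10 × 0.3740^2 × 0.6260^3 = 0.343136
P(M+8) = 5 × 0.3740^1 × 0.6260^4 = 0.287170
P(M+10) = 0.6260^5 = 0.096133
The M+6 peak is largest (0.343136); scaling to 100 gives 2.1 : 17.8 : 59.7 : 100.0 : 83.7 : 28.0.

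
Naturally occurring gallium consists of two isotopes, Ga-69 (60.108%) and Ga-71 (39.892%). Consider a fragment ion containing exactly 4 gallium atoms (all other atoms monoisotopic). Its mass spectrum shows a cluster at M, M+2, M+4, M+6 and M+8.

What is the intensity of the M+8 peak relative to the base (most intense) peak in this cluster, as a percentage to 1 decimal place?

Term probabilities: M 0.1305, M+2 0.3465, M+4 0.3450, M+6 0.1526, M+8 0.0253. Base peak = M+2.
P(M+2) = C(4,1) × 0.60108^3 × 0.39892^1 = 4 × 0.2171685 × 0.39892 = 0.346531 (base)
P(M+8) = C(4,4) × 0.60108^0 × 0.39892^4 = 1 × 1.0000 × 0.02532464 = 0.025325
Relative intensity = 0.025325 / 0.346531 × 100 = 7.3

7.3%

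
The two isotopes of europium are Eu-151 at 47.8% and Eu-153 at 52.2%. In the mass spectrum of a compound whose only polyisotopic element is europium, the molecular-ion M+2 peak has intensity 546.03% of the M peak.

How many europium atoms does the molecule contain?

With n Eu atoms, P(M+2)/P(M) = C(n,1)·p^(n−1)q / p^n = n·q/p = n · 0.522/0.478.
n = 5.4603 × 0.478/0.522 = 5.00 ≈ 5

5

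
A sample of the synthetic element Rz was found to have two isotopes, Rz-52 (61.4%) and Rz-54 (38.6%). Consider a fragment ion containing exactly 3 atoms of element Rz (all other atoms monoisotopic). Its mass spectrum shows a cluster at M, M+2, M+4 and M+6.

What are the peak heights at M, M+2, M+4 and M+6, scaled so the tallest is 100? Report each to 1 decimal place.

53.0 : 100.0 : 62.9 : 13.2

Expanding (0.614 + 0.386)^3:
P(M) = 0.614^3 = 0.231476
P(M+2) = 3 × 0.614^2 × 0.386^1 = 0.436561
P(M+4) = 3 × 0.614^1 × 0.386^2 = 0.274451
P(M+6) = 0.386^3 = 0.057512
The M+2 peak is largest (0.436561); scaling to 100 gives 53.0 : 100.0 : 62.9 : 13.2.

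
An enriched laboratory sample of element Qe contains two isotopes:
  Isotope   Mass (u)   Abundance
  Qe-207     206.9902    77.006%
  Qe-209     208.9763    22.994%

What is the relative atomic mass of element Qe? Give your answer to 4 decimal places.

207.4469 u

Average mass = Σ (abundance × isotope mass) = 0.77006 × 206.9902 + 0.22994 × 208.9763
= 159.39487 + 48.05201 = 207.44688 u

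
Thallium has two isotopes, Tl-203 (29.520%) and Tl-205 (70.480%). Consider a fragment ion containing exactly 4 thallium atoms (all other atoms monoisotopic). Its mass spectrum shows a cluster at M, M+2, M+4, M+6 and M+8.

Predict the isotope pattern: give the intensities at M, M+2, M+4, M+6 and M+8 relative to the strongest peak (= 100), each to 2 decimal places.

1.84 : 17.54 : 62.83 : 100.00 : 59.69

Expanding (0.29520 + 0.70480)^4:
P(M) = 0.29520^4 = 0.007594
P(M+2) = 4 × 0.29520^3 × 0.70480^1 = 0.072523
P(M+4) = 6 × 0.29520^2 × 0.70480^2 = 0.259726
P(M+6) = 4 × 0.29520^1 × 0.70480^3 = 0.413403
P(M+8) = 0.70480^4 = 0.246754
The M+6 peak is largest (0.413403); scaling to 100 gives 1.84 : 17.54 : 62.83 : 100.00 : 59.69.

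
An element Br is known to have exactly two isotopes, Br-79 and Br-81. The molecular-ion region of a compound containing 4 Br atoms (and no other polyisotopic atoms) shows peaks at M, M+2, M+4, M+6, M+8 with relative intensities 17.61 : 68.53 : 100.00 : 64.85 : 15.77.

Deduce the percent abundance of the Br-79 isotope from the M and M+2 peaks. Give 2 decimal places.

50.69%

If p is the fraction of Br that is Br-79, then I(M+2)/I(M) = [C(4,1)·p^3·(1−p)] / p^4 = 4·(1−p)/p = 68.53/17.61 = 3.8915
(1−p)/p = 3.8915/4 = 0.9729  ⇒  p = 1/(1 + 0.9729) = 0.5069
Br-79: 50.69%, Br-81: 49.31%.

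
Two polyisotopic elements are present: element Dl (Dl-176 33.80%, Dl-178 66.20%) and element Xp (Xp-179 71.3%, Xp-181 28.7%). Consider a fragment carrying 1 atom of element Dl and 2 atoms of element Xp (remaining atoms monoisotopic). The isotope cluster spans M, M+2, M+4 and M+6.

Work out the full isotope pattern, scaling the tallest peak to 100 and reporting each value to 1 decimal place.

36.2 : 100.0 : 62.9 : 11.5

Element Dl pattern (n=1): 0.3380 : 0.6620
Element Xp pattern (n=2): 0.508369 : 0.409262 : 0.082369
Convolve the two distributions (both contribute in 2-u steps):
  M: 0.3380×0.508369 = 0.171829
  M+2: 0.3380×0.409262 + 0.6620×0.508369 = 0.474871
  M+4: 0.3380×0.082369 + 0.6620×0.409262 = 0.298772
  M+6: 0.6620×0.082369 = 0.054528
Scale to base peak (0.474871) = 100: 36.2 : 100.0 : 62.9 : 11.5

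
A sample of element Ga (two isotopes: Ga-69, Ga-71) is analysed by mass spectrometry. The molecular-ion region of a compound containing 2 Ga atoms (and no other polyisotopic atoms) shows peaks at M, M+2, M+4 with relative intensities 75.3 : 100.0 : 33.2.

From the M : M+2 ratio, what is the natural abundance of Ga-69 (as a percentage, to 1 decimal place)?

60.1%

Let p = fractional abundance of Ga-69. I(M+2)/I(M) = [C(2,1)·p^1·(1−p)] / p^2 = 2·(1−p)/p = 100.0/75.3 = 1.3280
(1−p)/p = 1.3280/2 = 0.6640  ⇒  p = 1/(1 + 0.6640) = 0.6010
Ga-69: 60.1%, Ga-71: 39.9%.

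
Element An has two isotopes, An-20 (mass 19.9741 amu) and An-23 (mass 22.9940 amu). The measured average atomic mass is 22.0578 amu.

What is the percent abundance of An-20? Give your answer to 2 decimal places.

Let x be the fractional abundance of An-20; then An-23 has abundance 1 − x.
19.9741·x + 22.9940·(1 − x) = 22.0578
(19.9741 − 22.9940)·x = 22.0578 − 22.9940
x = -0.9362 / -3.0199 = 0.31001 → 31.00% An-20, 69.00% An-23.

31.00%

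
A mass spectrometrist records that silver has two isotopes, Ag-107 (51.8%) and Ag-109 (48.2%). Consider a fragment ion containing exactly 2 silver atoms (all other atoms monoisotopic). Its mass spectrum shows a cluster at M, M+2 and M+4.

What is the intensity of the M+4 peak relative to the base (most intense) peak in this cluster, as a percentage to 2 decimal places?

(0.518 + 0.482)^2 gives M 0.2683, M+2 0.4994, M+4 0.2323; the largest is M+2.
P(M+2) = C(2,1) × 0.518^1 × 0.482^1 = 2 × 0.5180 × 0.4820 = 0.499352 (base)
P(M+4) = C(2,2) × 0.518^0 × 0.482^2 = 1 × 1.0000 × 0.232324 = 0.232324
Relative intensity = 0.232324 / 0.499352 × 100 = 46.53

46.53%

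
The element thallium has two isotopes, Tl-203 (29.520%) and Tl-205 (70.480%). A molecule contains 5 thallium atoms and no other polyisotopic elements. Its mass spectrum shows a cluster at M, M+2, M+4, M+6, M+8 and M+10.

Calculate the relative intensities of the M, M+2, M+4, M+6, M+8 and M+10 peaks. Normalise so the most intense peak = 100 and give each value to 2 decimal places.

0.62 : 7.35 : 35.09 : 83.77 : 100.00 : 47.75

Each Tl atom is independently Tl-203 (p = 0.29520) or Tl-205 (q = 0.70480); the cluster is the binomial expansion (p + q)^5.
P(M) = 0.29520^5 = 0.002242
P(M+2) = 5 × 0.29520^4 × 0.70480^1 = 0.026761
P(M+4) = 10 × 0.29520^3 × 0.70480^2 = 0.127785
P(M+6) = 10 × 0.29520^2 × 0.70480^3 = 0.305092
P(M+8) = 5 × 0.29520^1 × 0.70480^4 = 0.364208
P(M+10) = 0.70480^5 = 0.173912
The M+8 peak is largest (0.364208); scaling to 100 gives 0.62 : 7.35 : 35.09 : 83.77 : 100.00 : 47.75.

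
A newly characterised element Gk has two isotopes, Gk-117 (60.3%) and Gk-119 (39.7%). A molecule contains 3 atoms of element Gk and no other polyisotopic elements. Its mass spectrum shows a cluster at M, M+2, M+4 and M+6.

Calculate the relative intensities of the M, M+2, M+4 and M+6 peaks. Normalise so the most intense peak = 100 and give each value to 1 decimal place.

50.6 : 100.0 : 65.8 : 14.4

The 3 Gk atoms are independent, so intensities follow the terms of (0.603 + 0.397)^3.
P(M) = 0.603^3 = 0.219256
P(M+2) = 3 × 0.603^2 × 0.397^1 = 0.433058
P(M+4) = 3 × 0.603^1 × 0.397^2 = 0.285115
P(M+6) = 0.397^3 = 0.062571
The M+2 peak is largest (0.433058); scaling to 100 gives 50.6 : 100.0 : 65.8 : 14.4.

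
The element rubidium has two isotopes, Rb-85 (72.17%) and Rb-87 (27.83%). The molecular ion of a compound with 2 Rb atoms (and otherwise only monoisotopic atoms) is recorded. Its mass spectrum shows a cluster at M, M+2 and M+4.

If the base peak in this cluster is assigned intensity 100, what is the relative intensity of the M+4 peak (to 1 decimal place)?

14.9

(0.7217 + 0.2783)^2 gives M 0.5209, M+2 0.4017, M+4 0.0775; the largest is M.
P(M) = C(2,0) × 0.7217^2 × 0.2783^0 = 1 × 0.52085089 × 1.0000 = 0.520851 (base)
P(M+4) = C(2,2) × 0.7217^0 × 0.2783^2 = 1 × 1.0000 × 0.07745089 = 0.077451
Relative intensity = 0.077451 / 0.520851 × 100 = 14.9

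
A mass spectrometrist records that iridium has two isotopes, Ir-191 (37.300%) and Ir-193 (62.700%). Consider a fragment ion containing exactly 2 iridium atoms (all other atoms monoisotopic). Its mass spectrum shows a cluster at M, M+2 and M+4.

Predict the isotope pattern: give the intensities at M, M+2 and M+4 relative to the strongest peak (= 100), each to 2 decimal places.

29.74 : 100.00 : 84.05

The 2 Ir atoms are independent, so intensities follow the terms of (0.37300 + 0.62700)^2.
P(M) = 0.37300^2 = 0.139129
P(M+2) = 2 × 0.37300^1 × 0.62700^1 = 0.467742
P(M+4) = 0.62700^2 = 0.393129
The M+2 peak is largest (0.467742); scaling to 100 gives 29.74 : 100.00 : 84.05.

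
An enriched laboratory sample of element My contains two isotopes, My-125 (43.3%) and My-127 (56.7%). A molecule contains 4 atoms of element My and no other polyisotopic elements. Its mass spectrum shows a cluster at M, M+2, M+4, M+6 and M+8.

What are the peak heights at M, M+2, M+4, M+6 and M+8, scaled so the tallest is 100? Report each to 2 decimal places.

The 4 My atoms are independent, so intensities follow the terms of (0.433 + 0.567)^4.
P(M) = 0.433^4 = 0.035152
P(M+2) = 4 × 0.433^3 × 0.567^1 = 0.184122
P(M+4) = 6 × 0.433^2 × 0.567^2 = 0.361654
P(M+6) = 4 × 0.433^1 × 0.567^3 = 0.315716
P(M+8) = 0.567^4 = 0.103355
The M+4 peak is largest (0.361654); scaling to 100 gives 9.72 : 50.91 : 100.00 : 87.30 : 28.58.

9.72 : 50.91 : 100.00 : 87.30 : 28.58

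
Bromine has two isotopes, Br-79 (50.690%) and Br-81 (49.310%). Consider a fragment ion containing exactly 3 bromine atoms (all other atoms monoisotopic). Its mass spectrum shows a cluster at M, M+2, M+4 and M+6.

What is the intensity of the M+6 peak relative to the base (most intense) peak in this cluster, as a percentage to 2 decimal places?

(0.50690 + 0.49310)^3 gives M 0.1302, M+2 0.3801, M+4 0.3698, M+6 0.1199; the largest is M+2.
P(M+2) = C(3,1) × 0.50690^2 × 0.49310^1 = 3 × 0.25694761 × 0.4931 = 0.380103 (base)
P(M+6) = C(3,3) × 0.50690^0 × 0.49310^3 = 1 × 1.0000 × 0.11989609 = 0.119896
Relative intensity = 0.119896 / 0.380103 × 100 = 31.54

31.54%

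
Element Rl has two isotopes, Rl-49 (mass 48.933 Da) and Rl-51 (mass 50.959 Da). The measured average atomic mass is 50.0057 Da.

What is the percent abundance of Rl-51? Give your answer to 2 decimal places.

Let x be the fractional abundance of Rl-49; then Rl-51 has abundance 1 − x.
48.933·x + 50.959·(1 − x) = 50.0057
(48.933 − 50.959)·x = 50.0057 − 50.959
x = -0.9533 / -2.026 = 0.47053 → 47.05% Rl-49, 52.95% Rl-51.

52.95%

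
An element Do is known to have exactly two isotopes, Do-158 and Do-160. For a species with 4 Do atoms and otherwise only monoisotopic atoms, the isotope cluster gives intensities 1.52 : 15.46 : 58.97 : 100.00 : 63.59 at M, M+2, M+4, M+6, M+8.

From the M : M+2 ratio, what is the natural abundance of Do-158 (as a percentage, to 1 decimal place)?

28.2%

If p is the fraction of Do that is Do-158, then I(M+2)/I(M) = [C(4,1)·p^3·(1−p)] / p^4 = 4·(1−p)/p = 15.46/1.52 = 10.1711
(1−p)/p = 10.1711/4 = 2.5428  ⇒  p = 1/(1 + 2.5428) = 0.2823
Do-158: 28.2%, Do-160: 71.8%.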